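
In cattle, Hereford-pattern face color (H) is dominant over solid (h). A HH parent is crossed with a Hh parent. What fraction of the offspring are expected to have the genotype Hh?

Punnett square for HH × Hh:
Offspring genotypes: 2 HH, 2 Hh
Total offspring: 4
Count with target: 2
Probability: 2/4 = 1/2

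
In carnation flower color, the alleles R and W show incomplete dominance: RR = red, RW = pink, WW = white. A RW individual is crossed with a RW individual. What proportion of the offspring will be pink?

Punnett square for RW × RW:
Offspring genotypes: 1 RR, 2 RW, 1 WW
Phenotype counts: 1 red, 2 pink, 1 white
pink: 2 out of 4
Probability: 2/4 = 1/2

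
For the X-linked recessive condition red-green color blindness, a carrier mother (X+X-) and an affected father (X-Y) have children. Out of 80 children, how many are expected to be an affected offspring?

Cross: X+X- × X-Y
Offspring: 1 X+X-, 1 X+Y, 1 X-X-, 1 X-Y
Probability of an affected offspring: 2/4 = 1/2
Expected count = 1/2 × 80 = 40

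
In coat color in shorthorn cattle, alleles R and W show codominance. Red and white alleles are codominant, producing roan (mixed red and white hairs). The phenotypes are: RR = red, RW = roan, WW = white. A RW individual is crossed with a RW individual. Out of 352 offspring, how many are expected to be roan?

Punnett square for RW × RW:
Offspring genotypes: 1 RR, 2 RW, 1 WW
Phenotype counts: 1 red, 2 roan, 1 white
roan: 2 out of 4 → fraction 1/2
Expected count = 1/2 × 352 = 176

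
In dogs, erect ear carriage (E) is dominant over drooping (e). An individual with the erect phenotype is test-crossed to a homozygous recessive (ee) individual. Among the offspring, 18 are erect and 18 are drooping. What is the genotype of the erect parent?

Test cross: ? × ee
Offspring: 18 erect, 18 drooping — approximately 1:1.
A 1:1 ratio in a test cross indicates the unknown parent is heterozygous (Ee).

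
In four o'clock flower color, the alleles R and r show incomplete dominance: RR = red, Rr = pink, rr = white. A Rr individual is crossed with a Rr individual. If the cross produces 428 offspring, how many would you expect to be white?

Punnett square for Rr × Rr:
Offspring genotypes: 1 RR, 2 Rr, 1 rr
Phenotype counts: 1 red, 2 pink, 1 white
white: 1 out of 4 → fraction 1/4
Expected count = 1/4 × 428 = 107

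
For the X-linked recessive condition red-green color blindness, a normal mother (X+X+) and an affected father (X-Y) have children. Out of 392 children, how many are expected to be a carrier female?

Cross: X+X+ × X-Y
Offspring: 2 X+X-, 2 X+Y
Probability of a carrier female: 2/4 = 1/2
Expected count = 1/2 × 392 = 196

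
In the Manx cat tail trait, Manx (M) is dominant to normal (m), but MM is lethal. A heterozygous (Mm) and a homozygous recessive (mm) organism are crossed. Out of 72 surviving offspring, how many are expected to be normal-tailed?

Cross: Mm × mm
Punnett square offspring (before lethality): 2 Mm, 2 mm
No MM offspring are produced in this cross.
normal-tailed: 2 out of 4 → fraction 1/2
Expected count = 1/2 × 72 = 36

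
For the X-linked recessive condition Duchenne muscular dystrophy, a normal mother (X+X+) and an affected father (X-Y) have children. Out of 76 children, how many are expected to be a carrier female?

Cross: X+X+ × X-Y
Offspring: 2 X+X-, 2 X+Y
Probability of a carrier female: 2/4 = 1/2
Expected count = 1/2 × 76 = 38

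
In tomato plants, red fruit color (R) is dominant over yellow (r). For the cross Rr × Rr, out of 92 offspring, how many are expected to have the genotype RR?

Punnett square for Rr × Rr:
Offspring genotypes: 1 RR, 2 Rr, 1 rr
Total offspring: 4
Count with target: 1
Probability: 1/4
Expected count = 1/4 × 92 = 23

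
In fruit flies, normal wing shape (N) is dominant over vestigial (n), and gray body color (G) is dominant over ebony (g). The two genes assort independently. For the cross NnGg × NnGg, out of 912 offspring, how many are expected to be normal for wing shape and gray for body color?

Dihybrid cross NnGg × NnGg — consider each gene separately:
wing shape: Nn × Nn → 1 NN, 2 Nn, 1 nn → 3 N_ : 1 nn (out of 4)
body color: Gg × Gg → 1 GG, 2 Gg, 1 gg → 3 G_ : 1 gg (out of 4)
Looking for: normal (N_) and gray (G_)
P(normal) = 3/4, P(gray) = 3/4
P(both) = 3/4 × 3/4 = 9/16
Expected count = 9/16 × 912 = 513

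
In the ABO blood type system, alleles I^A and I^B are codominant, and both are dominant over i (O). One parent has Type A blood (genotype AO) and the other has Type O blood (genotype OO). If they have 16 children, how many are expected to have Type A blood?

Cross: AO × OO
Possible offspring genotypes: 2 AO, 2 OO
Blood type counts: 2 Type A, 2 Type O
Probability of Type A: 2/4 = 1/2
Expected count = 1/2 × 16 = 8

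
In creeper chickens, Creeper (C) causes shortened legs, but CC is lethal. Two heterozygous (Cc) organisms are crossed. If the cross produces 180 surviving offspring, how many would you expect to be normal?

Cross: Cc × Cc
Punnett square offspring (before lethality): 1 CC, 2 Cc, 1 cc
The CC genotype is lethal (embryos die); surviving offspring: 2 Cc, 1 cc
normal: 1 out of 3 → fraction 1/3
Expected count = 1/3 × 180 = 60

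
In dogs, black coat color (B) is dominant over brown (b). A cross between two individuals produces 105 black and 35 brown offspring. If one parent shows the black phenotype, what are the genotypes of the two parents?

Observed offspring: 105 black, 35 brown
The observed ratio simplifies to 3:1. Brown (bb) offspring appear, so each parent must contribute one b allele. The parent stated to show black carries B, so it is Bb. The other parent is then either Bb or bb: Bb × bb would give a 1:1 split, whereas Bb × Bb gives 3:1 — matching the data. So both parents are heterozygous (Bb × Bb).
Parent genotypes: Bb × Bb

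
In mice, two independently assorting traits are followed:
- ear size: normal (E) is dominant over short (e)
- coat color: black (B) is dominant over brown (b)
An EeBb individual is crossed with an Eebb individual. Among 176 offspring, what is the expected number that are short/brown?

Dihybrid cross EeBb × Eebb — consider each gene separately:
ear size: Ee × Ee → 1 EE, 2 Ee, 1 ee → 3 E_ : 1 ee (out of 4)
coat color: Bb × bb → 2 Bb, 2 bb → 2 B_ : 2 bb (out of 4)
Combine (counts out of 4 × 4 = 16): normal/black (E_B_) = 3×2 = 6; normal/brown (E_bb) = 3×2 = 6; short/black (eeB_) = 1×2 = 2; short/brown (eebb) = 1×2 = 2
Phenotype counts (out of 16): 6 normal/black, 6 normal/brown, 2 short/black, 2 short/brown
short/brown: 2 out of 16 → fraction 1/8
Expected count = 1/8 × 176 = 22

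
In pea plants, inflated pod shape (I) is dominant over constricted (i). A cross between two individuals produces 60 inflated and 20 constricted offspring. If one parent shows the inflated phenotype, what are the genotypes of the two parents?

Observed offspring: 60 inflated, 20 constricted
The observed ratio simplifies to 3:1. Constricted (ii) offspring appear, so each parent must contribute one i allele. The parent stated to show inflated carries I, so it is Ii. The other parent is then either Ii or ii: Ii × ii would give a 1:1 split, whereas Ii × Ii gives 3:1 — matching the data. So both parents are heterozygous (Ii × Ii).
Parent genotypes: Ii × Ii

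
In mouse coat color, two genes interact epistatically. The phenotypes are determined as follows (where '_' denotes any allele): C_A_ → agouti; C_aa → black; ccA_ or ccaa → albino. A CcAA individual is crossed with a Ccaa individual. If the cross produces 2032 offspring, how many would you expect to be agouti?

Cross: CcAA × Ccaa — consider each gene separately:
C gene: Cc × Cc → 1 CC, 2 Cc, 1 cc → 3 C_ : 1 cc (out of 4)
A gene: AA × aa → 4 Aa → 4 A_ (out of 4)
Genotype classes (out of 4 × 4 = 16): C_A_ = 3×4 = 12; ccA_ = 1×4 = 4
Apply the phenotype rules: C_A_ (12) → agouti; ccA_ (4) → albino
Phenotype counts (out of 16): 12 agouti, 4 albino
agouti: 12 out of 16 → fraction 3/4
Expected count = 3/4 × 2032 = 1524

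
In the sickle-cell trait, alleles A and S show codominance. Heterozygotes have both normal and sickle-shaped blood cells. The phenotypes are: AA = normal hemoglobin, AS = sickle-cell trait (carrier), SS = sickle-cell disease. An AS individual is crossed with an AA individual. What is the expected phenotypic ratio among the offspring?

Punnett square for AS × AA:
Offspring genotypes: 2 AA, 2 AS
Phenotype counts: 2 normal hemoglobin, 2 sickle-cell trait (carrier)
Ratio: 1 normal hemoglobin : 1 sickle-cell trait (carrier)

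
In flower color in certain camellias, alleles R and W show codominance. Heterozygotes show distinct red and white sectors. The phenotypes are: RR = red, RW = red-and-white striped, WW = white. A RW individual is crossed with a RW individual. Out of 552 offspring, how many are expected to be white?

Punnett square for RW × RW:
Offspring genotypes: 1 RR, 2 RW, 1 WW
Phenotype counts: 1 red, 2 red-and-white striped, 1 white
white: 1 out of 4 → fraction 1/4
Expected count = 1/4 × 552 = 138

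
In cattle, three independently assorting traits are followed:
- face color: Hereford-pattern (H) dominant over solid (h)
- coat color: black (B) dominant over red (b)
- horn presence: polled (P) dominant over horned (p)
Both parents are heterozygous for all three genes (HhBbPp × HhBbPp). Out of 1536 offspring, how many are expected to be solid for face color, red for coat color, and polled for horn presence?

Trihybrid cross: HhBbPp × HhBbPp
Each trait segregates independently with a 3:1 phenotypic ratio, so each gene contributes 3/4 (dominant) or 1/4 (recessive).
Target: solid (face color), red (coat color), polled (horn presence)
Probability = product of independent per-trait probabilities
= 1/4 × 1/4 × 3/4 = 3/64
Expected count = 3/64 × 1536 = 72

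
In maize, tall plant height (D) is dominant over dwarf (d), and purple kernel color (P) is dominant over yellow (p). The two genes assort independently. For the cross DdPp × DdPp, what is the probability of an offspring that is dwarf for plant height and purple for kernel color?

Dihybrid cross DdPp × DdPp — consider each gene separately:
plant height: Dd × Dd → 1 DD, 2 Dd, 1 dd → 3 D_ : 1 dd (out of 4)
kernel color: Pp × Pp → 1 PP, 2 Pp, 1 pp → 3 P_ : 1 pp (out of 4)
Looking for: dwarf (dd) and purple (P_)
P(dwarf) = 1/4, P(purple) = 3/4
P(both) = 1/4 × 3/4 = 3/16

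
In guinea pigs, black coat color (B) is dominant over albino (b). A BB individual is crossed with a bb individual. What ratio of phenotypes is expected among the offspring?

Punnett square for BB × bb:
Offspring genotypes: 4 Bb
black: 4, albino: 0
Ratio: all black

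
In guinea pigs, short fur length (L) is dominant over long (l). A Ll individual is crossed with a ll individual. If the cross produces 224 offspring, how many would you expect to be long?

Punnett square for Ll × ll:
Offspring genotypes: 2 Ll, 2 ll
short: 2, long: 2
long: 2 out of 4 → fraction 1/2
Expected count = 1/2 × 224 = 112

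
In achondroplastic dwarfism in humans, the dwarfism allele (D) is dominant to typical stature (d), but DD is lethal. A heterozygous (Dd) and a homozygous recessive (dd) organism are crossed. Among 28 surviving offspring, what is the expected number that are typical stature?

Cross: Dd × dd
Punnett square offspring (before lethality): 2 Dd, 2 dd
No DD offspring are produced in this cross.
typical stature: 2 out of 4 → fraction 1/2
Expected count = 1/2 × 28 = 14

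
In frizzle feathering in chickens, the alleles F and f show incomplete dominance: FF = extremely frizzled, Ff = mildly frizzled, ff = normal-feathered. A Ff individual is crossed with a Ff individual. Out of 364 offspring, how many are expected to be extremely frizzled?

Punnett square for Ff × Ff:
Offspring genotypes: 1 FF, 2 Ff, 1 ff
Phenotype counts: 1 extremely frizzled, 2 mildly frizzled, 1 normal-feathered
extremely frizzled: 1 out of 4 → fraction 1/4
Expected count = 1/4 × 364 = 91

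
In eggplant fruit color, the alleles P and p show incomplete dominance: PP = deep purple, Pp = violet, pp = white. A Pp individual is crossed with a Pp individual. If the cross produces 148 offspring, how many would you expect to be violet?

Punnett square for Pp × Pp:
Offspring genotypes: 1 PP, 2 Pp, 1 pp
Phenotype counts: 1 deep purple, 2 violet, 1 white
violet: 2 out of 4 → fraction 1/2
Expected count = 1/2 × 148 = 74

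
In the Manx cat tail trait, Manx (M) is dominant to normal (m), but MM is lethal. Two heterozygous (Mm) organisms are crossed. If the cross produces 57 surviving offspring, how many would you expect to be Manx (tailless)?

Cross: Mm × Mm
Punnett square offspring (before lethality): 1 MM, 2 Mm, 1 mm
The MM genotype is lethal (embryos die); surviving offspring: 2 Mm, 1 mm
Manx (tailless): 2 out of 3 → fraction 2/3
Expected count = 2/3 × 57 = 38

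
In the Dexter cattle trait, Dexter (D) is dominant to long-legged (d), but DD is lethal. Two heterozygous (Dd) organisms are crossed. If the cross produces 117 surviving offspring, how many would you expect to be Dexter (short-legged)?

Cross: Dd × Dd
Punnett square offspring (before lethality): 1 DD, 2 Dd, 1 dd
The DD genotype is lethal (embryos die); surviving offspring: 2 Dd, 1 dd
Dexter (short-legged): 2 out of 3 → fraction 2/3
Expected count = 2/3 × 117 = 78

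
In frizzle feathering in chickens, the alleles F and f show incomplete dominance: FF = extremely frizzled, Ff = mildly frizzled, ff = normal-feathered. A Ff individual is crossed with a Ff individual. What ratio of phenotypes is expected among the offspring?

Punnett square for Ff × Ff:
Offspring genotypes: 1 FF, 2 Ff, 1 ff
Phenotype counts: 1 extremely frizzled, 2 mildly frizzled, 1 normal-feathered
Ratio: 1 extremely frizzled : 2 mildly frizzled : 1 normal-feathered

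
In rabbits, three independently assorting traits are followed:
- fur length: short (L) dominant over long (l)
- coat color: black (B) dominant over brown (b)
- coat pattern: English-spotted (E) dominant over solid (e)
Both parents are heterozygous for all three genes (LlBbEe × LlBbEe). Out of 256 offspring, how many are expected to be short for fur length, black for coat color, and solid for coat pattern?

Trihybrid cross: LlBbEe × LlBbEe
Each trait segregates independently with a 3:1 phenotypic ratio, so each gene contributes 3/4 (dominant) or 1/4 (recessive).
Target: short (fur length), black (coat color), solid (coat pattern)
Probability = product of independent per-trait probabilities
= 3/4 × 3/4 × 1/4 = 9/64
Expected count = 9/64 × 256 = 36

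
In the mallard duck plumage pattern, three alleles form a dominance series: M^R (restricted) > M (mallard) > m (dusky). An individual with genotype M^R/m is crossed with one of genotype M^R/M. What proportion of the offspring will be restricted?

Cross: M^R/m × M^R/M
Allele dominance: M^R > M > m
Offspring genotypes: 1 M^R/M^R, 1 M^R/M, 1 M^R/m, 1 M/m
Phenotype counts: 3 restricted, 1 mallard
restricted: 3 out of 4
Probability: 3/4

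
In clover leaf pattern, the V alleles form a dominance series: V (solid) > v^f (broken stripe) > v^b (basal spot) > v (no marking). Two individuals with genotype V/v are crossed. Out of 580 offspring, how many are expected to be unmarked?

Cross: V/v × V/v
Allele dominance: V > v^f > v^b > v
Offspring genotypes: 1 V/V, 2 V/v, 1 v/v
Phenotype counts: 3 solid, 1 unmarked
unmarked: 1 out of 4 → fraction 1/4
Expected count = 1/4 × 580 = 145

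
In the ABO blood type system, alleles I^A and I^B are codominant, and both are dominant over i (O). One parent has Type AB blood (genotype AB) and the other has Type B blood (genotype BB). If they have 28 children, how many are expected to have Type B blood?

Cross: AB × BB
Possible offspring genotypes: 2 AB, 2 BB
Blood type counts: 2 Type AB, 2 Type B
Probability of Type B: 2/4 = 1/2
Expected count = 1/2 × 28 = 14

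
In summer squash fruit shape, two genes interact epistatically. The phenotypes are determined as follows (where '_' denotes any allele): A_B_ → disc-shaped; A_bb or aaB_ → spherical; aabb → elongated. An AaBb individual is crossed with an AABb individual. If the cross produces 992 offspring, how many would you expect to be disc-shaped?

Cross: AaBb × AABb — consider each gene separately:
A gene: Aa × AA → 2 AA, 2 Aa → 4 A_ (out of 4)
B gene: Bb × Bb → 1 BB, 2 Bb, 1 bb → 3 B_ : 1 bb (out of 4)
Genotype classes (out of 4 × 4 = 16): A_B_ = 4×3 = 12; A_bb = 4×1 = 4
Apply the phenotype rules: A_B_ (12) → disc-shaped; A_bb (4) → spherical
Phenotype counts (out of 16): 12 disc-shaped, 4 spherical
disc-shaped: 12 out of 16 → fraction 3/4
Expected count = 3/4 × 992 = 744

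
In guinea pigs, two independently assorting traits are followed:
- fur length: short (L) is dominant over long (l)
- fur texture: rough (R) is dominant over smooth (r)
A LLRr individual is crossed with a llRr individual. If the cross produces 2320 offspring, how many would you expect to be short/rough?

Dihybrid cross LLRr × llRr — consider each gene separately:
fur length: LL × ll → 4 Ll → 4 L_ (out of 4)
fur texture: Rr × Rr → 1 RR, 2 Rr, 1 rr → 3 R_ : 1 rr (out of 4)
Combine (counts out of 4 × 4 = 16): short/rough (L_R_) = 4×3 = 12; short/smooth (L_rr) = 4×1 = 4
Phenotype counts (out of 16): 12 short/rough, 4 short/smooth
short/rough: 12 out of 16 → fraction 3/4
Expected count = 3/4 × 2320 = 1740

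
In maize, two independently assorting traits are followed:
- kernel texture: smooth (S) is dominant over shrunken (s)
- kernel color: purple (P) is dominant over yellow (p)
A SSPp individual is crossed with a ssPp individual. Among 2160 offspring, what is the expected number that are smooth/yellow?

Dihybrid cross SSPp × ssPp — consider each gene separately:
kernel texture: SS × ss → 4 Ss → 4 S_ (out of 4)
kernel color: Pp × Pp → 1 PP, 2 Pp, 1 pp → 3 P_ : 1 pp (out of 4)
Combine (counts out of 4 × 4 = 16): smooth/purple (S_P_) = 4×3 = 12; smooth/yellow (S_pp) = 4×1 = 4
Phenotype counts (out of 16): 12 smooth/purple, 4 smooth/yellow
smooth/yellow: 4 out of 16 → fraction 1/4
Expected count = 1/4 × 2160 = 540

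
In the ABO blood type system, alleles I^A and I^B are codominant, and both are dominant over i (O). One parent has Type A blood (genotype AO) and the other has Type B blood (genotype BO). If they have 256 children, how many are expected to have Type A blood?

Cross: AO × BO
Possible offspring genotypes: 1 AB, 1 AO, 1 BO, 1 OO
Blood type counts: 1 Type AB, 1 Type A, 1 Type B, 1 Type O
Probability of Type A: 1/4
Expected count = 1/4 × 256 = 64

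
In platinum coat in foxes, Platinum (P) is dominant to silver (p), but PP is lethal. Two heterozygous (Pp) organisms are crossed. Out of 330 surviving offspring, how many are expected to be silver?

Cross: Pp × Pp
Punnett square offspring (before lethality): 1 PP, 2 Pp, 1 pp
The PP genotype is lethal (embryos die); surviving offspring: 2 Pp, 1 pp
silver: 1 out of 3 → fraction 1/3
Expected count = 1/3 × 330 = 110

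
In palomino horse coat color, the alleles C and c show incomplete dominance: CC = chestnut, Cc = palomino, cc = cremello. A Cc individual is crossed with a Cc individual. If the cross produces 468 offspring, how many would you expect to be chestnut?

Punnett square for Cc × Cc:
Offspring genotypes: 1 CC, 2 Cc, 1 cc
Phenotype counts: 1 chestnut, 2 palomino, 1 cremello
chestnut: 1 out of 4 → fraction 1/4
Expected count = 1/4 × 468 = 117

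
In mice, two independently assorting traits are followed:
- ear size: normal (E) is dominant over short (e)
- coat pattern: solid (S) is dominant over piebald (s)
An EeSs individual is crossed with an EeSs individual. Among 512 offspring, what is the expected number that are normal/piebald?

Dihybrid cross EeSs × EeSs — consider each gene separately:
ear size: Ee × Ee → 1 EE, 2 Ee, 1 ee → 3 E_ : 1 ee (out of 4)
coat pattern: Ss × Ss → 1 SS, 2 Ss, 1 ss → 3 S_ : 1 ss (out of 4)
Combine (counts out of 4 × 4 = 16): normal/solid (E_S_) = 3×3 = 9; normal/piebald (E_ss) = 3×1 = 3; short/solid (eeS_) = 1×3 = 3; short/piebald (eess) = 1×1 = 1
Phenotype counts (out of 16): 9 normal/solid, 3 normal/piebald, 3 short/solid, 1 short/piebald
normal/piebald: 3 out of 16 → fraction 3/16
Expected count = 3/16 × 512 = 96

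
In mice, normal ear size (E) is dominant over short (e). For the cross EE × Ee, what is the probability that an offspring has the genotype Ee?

Punnett square for EE × Ee:
Offspring genotypes: 2 EE, 2 Ee
Total offspring: 4
Count with target: 2
Probability: 2/4 = 1/2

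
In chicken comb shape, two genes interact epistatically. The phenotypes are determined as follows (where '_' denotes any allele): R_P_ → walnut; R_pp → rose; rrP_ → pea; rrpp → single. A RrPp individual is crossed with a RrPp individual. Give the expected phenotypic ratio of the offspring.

Cross: RrPp × RrPp — consider each gene separately:
R gene: Rr × Rr → 1 RR, 2 Rr, 1 rr → 3 R_ : 1 rr (out of 4)
P gene: Pp × Pp → 1 PP, 2 Pp, 1 pp → 3 P_ : 1 pp (out of 4)
Genotype classes (out of 4 × 4 = 16): R_P_ = 3×3 = 9; R_pp = 3×1 = 3; rrP_ = 1×3 = 3; rrpp = 1×1 = 1
Apply the phenotype rules: R_P_ (9) → walnut; R_pp (3) → rose; rrP_ (3) → pea; rrpp (1) → single
Phenotype counts (out of 16): 9 walnut, 3 rose, 3 pea, 1 single
Ratio: 9 walnut : 3 rose : 3 pea : 1 single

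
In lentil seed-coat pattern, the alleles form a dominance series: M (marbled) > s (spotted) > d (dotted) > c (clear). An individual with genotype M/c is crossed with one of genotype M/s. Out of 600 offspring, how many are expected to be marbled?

Cross: M/c × M/s
Allele dominance: M > s > d > c
Offspring genotypes: 1 M/M, 1 M/s, 1 M/c, 1 s/c
Phenotype counts: 3 marbled, 1 spotted
marbled: 3 out of 4 → fraction 3/4
Expected count = 3/4 × 600 = 450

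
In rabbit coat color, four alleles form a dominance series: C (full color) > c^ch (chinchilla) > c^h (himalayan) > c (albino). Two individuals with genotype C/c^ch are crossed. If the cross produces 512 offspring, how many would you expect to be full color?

Cross: C/c^ch × C/c^ch
Allele dominance: C > c^ch > c^h > c
Offspring genotypes: 1 C/C, 2 C/c^ch, 1 c^ch/c^ch
Phenotype counts: 3 full color, 1 chinchilla
full color: 3 out of 4 → fraction 3/4
Expected count = 3/4 × 512 = 384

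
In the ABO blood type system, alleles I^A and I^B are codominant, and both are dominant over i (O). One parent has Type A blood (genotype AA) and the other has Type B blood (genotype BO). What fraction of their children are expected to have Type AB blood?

Cross: AA × BO
Possible offspring genotypes: 2 AB, 2 AO
Blood type counts: 2 Type AB, 2 Type A
Probability of Type AB: 2/4 = 1/2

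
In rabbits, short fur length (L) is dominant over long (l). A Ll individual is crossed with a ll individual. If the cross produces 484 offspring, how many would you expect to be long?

Punnett square for Ll × ll:
Offspring genotypes: 2 Ll, 2 ll
short: 2, long: 2
long: 2 out of 4 → fraction 1/2
Expected count = 1/2 × 484 = 242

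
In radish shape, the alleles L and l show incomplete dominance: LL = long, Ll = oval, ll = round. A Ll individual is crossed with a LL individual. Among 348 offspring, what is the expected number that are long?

Punnett square for Ll × LL:
Offspring genotypes: 2 LL, 2 Ll
Phenotype counts: 2 long, 2 oval
long: 2 out of 4 → fraction 1/2
Expected count = 1/2 × 348 = 174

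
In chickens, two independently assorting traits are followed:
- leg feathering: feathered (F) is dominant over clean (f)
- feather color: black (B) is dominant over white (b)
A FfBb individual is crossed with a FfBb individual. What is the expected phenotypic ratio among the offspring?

Dihybrid cross FfBb × FfBb — consider each gene separately:
leg feathering: Ff × Ff → 1 FF, 2 Ff, 1 ff → 3 F_ : 1 ff (out of 4)
feather color: Bb × Bb → 1 BB, 2 Bb, 1 bb → 3 B_ : 1 bb (out of 4)
Combine (counts out of 4 × 4 = 16): feathered/black (F_B_) = 3×3 = 9; feathered/white (F_bb) = 3×1 = 3; clean/black (ffB_) = 1×3 = 3; clean/white (ffbb) = 1×1 = 1
Phenotype counts (out of 16): 9 feathered/black, 3 feathered/white, 3 clean/black, 1 clean/white
Ratio: 9 feathered/black : 3 feathered/white : 3 clean/black : 1 clean/white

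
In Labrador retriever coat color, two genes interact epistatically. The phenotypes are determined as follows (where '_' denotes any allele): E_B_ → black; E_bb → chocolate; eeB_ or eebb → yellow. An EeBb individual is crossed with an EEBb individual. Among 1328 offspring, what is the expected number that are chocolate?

Cross: EeBb × EEBb — consider each gene separately:
E gene: Ee × EE → 2 EE, 2 Ee → 4 E_ (out of 4)
B gene: Bb × Bb → 1 BB, 2 Bb, 1 bb → 3 B_ : 1 bb (out of 4)
Genotype classes (out of 4 × 4 = 16): E_B_ = 4×3 = 12; E_bb = 4×1 = 4
Apply the phenotype rules: E_B_ (12) → black; E_bb (4) → chocolate
Phenotype counts (out of 16): 12 black, 4 chocolate
chocolate: 4 out of 16 → fraction 1/4
Expected count = 1/4 × 1328 = 332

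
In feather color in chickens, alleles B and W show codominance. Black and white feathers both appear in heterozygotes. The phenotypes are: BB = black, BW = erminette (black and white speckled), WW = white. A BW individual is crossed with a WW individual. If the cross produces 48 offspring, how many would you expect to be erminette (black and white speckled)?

Punnett square for BW × WW:
Offspring genotypes: 2 BW, 2 WW
Phenotype counts: 2 erminette (black and white speckled), 2 white
erminette (black and white speckled): 2 out of 4 → fraction 1/2
Expected count = 1/2 × 48 = 24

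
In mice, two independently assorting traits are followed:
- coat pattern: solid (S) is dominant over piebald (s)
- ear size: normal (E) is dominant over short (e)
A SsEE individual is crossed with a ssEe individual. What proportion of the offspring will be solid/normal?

Dihybrid cross SsEE × ssEe — consider each gene separately:
coat pattern: Ss × ss → 2 Ss, 2 ss → 2 S_ : 2 ss (out of 4)
ear size: EE × Ee → 2 EE, 2 Ee → 4 E_ (out of 4)
Combine (counts out of 4 × 4 = 16): solid/normal (S_E_) = 2×4 = 8; piebald/normal (ssE_) = 2×4 = 8
Phenotype counts (out of 16): 8 solid/normal, 8 piebald/normal
solid/normal: 8 out of 16
Probability: 8/16 = 1/2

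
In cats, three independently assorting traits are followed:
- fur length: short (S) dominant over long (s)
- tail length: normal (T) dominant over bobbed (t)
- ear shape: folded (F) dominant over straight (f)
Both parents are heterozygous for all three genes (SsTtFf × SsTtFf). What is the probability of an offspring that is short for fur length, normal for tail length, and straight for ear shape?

Trihybrid cross: SsTtFf × SsTtFf
Each trait segregates independently with a 3:1 phenotypic ratio, so each gene contributes 3/4 (dominant) or 1/4 (recessive).
Target: short (fur length), normal (tail length), straight (ear shape)
Probability = product of independent per-trait probabilities
= 3/4 × 3/4 × 1/4 = 9/64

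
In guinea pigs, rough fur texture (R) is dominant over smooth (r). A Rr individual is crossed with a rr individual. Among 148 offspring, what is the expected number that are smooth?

Punnett square for Rr × rr:
Offspring genotypes: 2 Rr, 2 rr
rough: 2, smooth: 2
smooth: 2 out of 4 → fraction 1/2
Expected count = 1/2 × 148 = 74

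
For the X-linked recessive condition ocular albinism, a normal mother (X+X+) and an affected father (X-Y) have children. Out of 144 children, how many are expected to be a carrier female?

Cross: X+X+ × X-Y
Offspring: 2 X+X-, 2 X+Y
Probability of a carrier female: 2/4 = 1/2
Expected count = 1/2 × 144 = 72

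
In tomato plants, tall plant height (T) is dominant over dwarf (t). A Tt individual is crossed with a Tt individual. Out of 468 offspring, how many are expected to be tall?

Punnett square for Tt × Tt:
Offspring genotypes: 1 TT, 2 Tt, 1 tt
tall: 3, dwarf: 1
tall: 3 out of 4 → fraction 3/4
Expected count = 3/4 × 468 = 351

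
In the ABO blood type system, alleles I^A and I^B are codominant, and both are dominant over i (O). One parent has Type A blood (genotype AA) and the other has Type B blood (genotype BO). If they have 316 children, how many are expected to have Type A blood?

Cross: AA × BO
Possible offspring genotypes: 2 AB, 2 AO
Blood type counts: 2 Type AB, 2 Type A
Probability of Type A: 2/4 = 1/2
Expected count = 1/2 × 316 = 158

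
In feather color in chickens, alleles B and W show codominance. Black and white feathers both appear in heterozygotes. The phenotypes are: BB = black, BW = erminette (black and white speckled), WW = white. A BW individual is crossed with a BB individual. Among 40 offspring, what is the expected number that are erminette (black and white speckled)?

Punnett square for BW × BB:
Offspring genotypes: 2 BB, 2 BW
Phenotype counts: 2 black, 2 erminette (black and white speckled)
erminette (black and white speckled): 2 out of 4 → fraction 1/2
Expected count = 1/2 × 40 = 20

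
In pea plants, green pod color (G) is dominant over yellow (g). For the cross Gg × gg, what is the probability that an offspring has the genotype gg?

Punnett square for Gg × gg:
Offspring genotypes: 2 Gg, 2 gg
Total offspring: 4
Count with target: 2
Probability: 2/4 = 1/2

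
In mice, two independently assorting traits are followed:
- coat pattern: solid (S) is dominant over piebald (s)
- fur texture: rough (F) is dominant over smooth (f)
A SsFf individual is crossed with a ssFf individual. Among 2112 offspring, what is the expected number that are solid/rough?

Dihybrid cross SsFf × ssFf — consider each gene separately:
coat pattern: Ss × ss → 2 Ss, 2 ss → 2 S_ : 2 ss (out of 4)
fur texture: Ff × Ff → 1 FF, 2 Ff, 1 ff → 3 F_ : 1 ff (out of 4)
Combine (counts out of 4 × 4 = 16): solid/rough (S_F_) = 2×3 = 6; solid/smooth (S_ff) = 2×1 = 2; piebald/rough (ssF_) = 2×3 = 6; piebald/smooth (ssff) = 2×1 = 2
Phenotype counts (out of 16): 6 solid/rough, 2 solid/smooth, 6 piebald/rough, 2 piebald/smooth
solid/rough: 6 out of 16 → fraction 3/8
Expected count = 3/8 × 2112 = 792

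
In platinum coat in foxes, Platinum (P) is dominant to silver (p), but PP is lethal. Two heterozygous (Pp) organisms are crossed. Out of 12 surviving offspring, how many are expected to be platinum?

Cross: Pp × Pp
Punnett square offspring (before lethality): 1 PP, 2 Pp, 1 pp
The PP genotype is lethal (embryos die); surviving offspring: 2 Pp, 1 pp
platinum: 2 out of 3 → fraction 2/3
Expected count = 2/3 × 12 = 8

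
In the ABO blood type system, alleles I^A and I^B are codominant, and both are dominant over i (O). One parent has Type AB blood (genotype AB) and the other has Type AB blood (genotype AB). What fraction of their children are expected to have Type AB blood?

Cross: AB × AB
Possible offspring genotypes: 1 AA, 2 AB, 1 BB
Blood type counts: 1 Type A, 2 Type AB, 1 Type B
Probability of Type AB: 2/4 = 1/2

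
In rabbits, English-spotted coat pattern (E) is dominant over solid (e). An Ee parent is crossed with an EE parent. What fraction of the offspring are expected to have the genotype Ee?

Punnett square for Ee × EE:
Offspring genotypes: 2 EE, 2 Ee
Total offspring: 4
Count with target: 2
Probability: 2/4 = 1/2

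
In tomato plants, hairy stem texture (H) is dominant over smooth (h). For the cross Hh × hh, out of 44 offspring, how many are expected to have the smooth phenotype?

Punnett square for Hh × hh:
Offspring genotypes: 2 Hh, 2 hh
Total offspring: 4
Count with target: 2
Probability: 2/4 = 1/2
Expected count = 1/2 × 44 = 22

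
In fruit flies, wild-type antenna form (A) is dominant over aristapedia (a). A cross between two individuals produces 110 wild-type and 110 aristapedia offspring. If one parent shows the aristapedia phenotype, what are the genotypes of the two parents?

Observed offspring: 110 wild-type, 110 aristapedia
The observed ratio simplifies to 1:1. One parent shows aristapedia, so its genotype must be aa. A 1:1 offspring split requires the other parent to be heterozygous (Aa).
Parent genotypes: aa × Aa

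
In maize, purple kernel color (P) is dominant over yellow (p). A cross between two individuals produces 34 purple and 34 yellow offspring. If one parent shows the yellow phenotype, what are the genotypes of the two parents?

Observed offspring: 34 purple, 34 yellow
The observed ratio simplifies to 1:1. One parent shows yellow, so its genotype must be pp. A 1:1 offspring split requires the other parent to be heterozygous (Pp).
Parent genotypes: pp × Pp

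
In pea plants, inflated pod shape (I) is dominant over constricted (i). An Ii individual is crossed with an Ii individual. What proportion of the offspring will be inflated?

Punnett square for Ii × Ii:
Offspring genotypes: 1 II, 2 Ii, 1 ii
inflated: 3, constricted: 1
inflated: 3 out of 4
Probability: 3/4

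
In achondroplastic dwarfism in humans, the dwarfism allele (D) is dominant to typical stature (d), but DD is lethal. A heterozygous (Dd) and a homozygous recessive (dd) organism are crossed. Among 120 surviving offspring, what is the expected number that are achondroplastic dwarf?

Cross: Dd × dd
Punnett square offspring (before lethality): 2 Dd, 2 dd
No DD offspring are produced in this cross.
achondroplastic dwarf: 2 out of 4 → fraction 1/2
Expected count = 1/2 × 120 = 60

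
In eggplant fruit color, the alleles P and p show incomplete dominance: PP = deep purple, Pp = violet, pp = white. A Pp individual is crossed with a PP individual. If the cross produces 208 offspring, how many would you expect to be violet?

Punnett square for Pp × PP:
Offspring genotypes: 2 PP, 2 Pp
Phenotype counts: 2 deep purple, 2 violet
violet: 2 out of 4 → fraction 1/2
Expected count = 1/2 × 208 = 104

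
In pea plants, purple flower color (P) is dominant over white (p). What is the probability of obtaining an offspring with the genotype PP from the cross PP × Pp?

Punnett square for PP × Pp:
Offspring genotypes: 2 PP, 2 Pp
Total offspring: 4
Count with target: 2
Probability: 2/4 = 1/2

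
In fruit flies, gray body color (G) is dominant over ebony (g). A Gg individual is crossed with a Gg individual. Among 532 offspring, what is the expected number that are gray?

Punnett square for Gg × Gg:
Offspring genotypes: 1 GG, 2 Gg, 1 gg
gray: 3, ebony: 1
gray: 3 out of 4 → fraction 3/4
Expected count = 3/4 × 532 = 399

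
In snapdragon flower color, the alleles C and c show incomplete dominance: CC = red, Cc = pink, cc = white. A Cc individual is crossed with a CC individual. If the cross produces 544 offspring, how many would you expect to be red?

Punnett square for Cc × CC:
Offspring genotypes: 2 CC, 2 Cc
Phenotype counts: 2 red, 2 pink
red: 2 out of 4 → fraction 1/2
Expected count = 1/2 × 544 = 272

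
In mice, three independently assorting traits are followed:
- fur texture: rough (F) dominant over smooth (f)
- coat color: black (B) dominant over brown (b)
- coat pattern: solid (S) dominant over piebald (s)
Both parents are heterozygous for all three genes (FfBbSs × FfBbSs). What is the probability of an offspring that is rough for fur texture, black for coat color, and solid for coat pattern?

Trihybrid cross: FfBbSs × FfBbSs
Each trait segregates independently with a 3:1 phenotypic ratio, so each gene contributes 3/4 (dominant) or 1/4 (recessive).
Target: rough (fur texture), black (coat color), solid (coat pattern)
Probability = product of independent per-trait probabilities
= 3/4 × 3/4 × 3/4 = 27/64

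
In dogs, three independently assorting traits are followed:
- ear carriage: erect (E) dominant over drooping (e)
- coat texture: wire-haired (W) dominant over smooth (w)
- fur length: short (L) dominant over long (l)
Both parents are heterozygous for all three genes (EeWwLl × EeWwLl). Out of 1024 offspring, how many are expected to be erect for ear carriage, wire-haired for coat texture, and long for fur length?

Trihybrid cross: EeWwLl × EeWwLl
Each trait segregates independently with a 3:1 phenotypic ratio, so each gene contributes 3/4 (dominant) or 1/4 (recessive).
Target: erect (ear carriage), wire-haired (coat texture), long (fur length)
Probability = product of independent per-trait probabilities
= 3/4 × 3/4 × 1/4 = 9/64
Expected count = 9/64 × 1024 = 144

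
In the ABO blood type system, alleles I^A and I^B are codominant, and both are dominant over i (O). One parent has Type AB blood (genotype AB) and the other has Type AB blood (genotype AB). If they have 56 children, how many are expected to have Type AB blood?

Cross: AB × AB
Possible offspring genotypes: 1 AA, 2 AB, 1 BB
Blood type counts: 1 Type A, 2 Type AB, 1 Type B
Probability of Type AB: 2/4 = 1/2
Expected count = 1/2 × 56 = 28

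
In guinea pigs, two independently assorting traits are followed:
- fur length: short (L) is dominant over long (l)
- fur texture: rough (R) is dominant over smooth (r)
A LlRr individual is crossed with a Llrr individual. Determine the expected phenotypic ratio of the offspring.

Dihybrid cross LlRr × Llrr — consider each gene separately:
fur length: Ll × Ll → 1 LL, 2 Ll, 1 ll → 3 L_ : 1 ll (out of 4)
fur texture: Rr × rr → 2 Rr, 2 rr → 2 R_ : 2 rr (out of 4)
Combine (counts out of 4 × 4 = 16): short/rough (L_R_) = 3×2 = 6; short/smooth (L_rr) = 3×2 = 6; long/rough (llR_) = 1×2 = 2; long/smooth (llrr) = 1×2 = 2
Phenotype counts (out of 16): 6 short/rough, 6 short/smooth, 2 long/rough, 2 long/smooth
Ratio: 3 short/rough : 3 short/smooth : 1 long/rough : 1 long/smooth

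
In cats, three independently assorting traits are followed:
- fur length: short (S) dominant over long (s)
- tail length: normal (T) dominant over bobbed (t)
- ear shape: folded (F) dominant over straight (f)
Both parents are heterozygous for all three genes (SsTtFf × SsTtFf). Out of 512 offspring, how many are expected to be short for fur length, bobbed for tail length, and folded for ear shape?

Trihybrid cross: SsTtFf × SsTtFf
Each trait segregates independently with a 3:1 phenotypic ratio, so each gene contributes 3/4 (dominant) or 1/4 (recessive).
Target: short (fur length), bobbed (tail length), folded (ear shape)
Probability = product of independent per-trait probabilities
= 3/4 × 1/4 × 3/4 = 9/64
Expected count = 9/64 × 512 = 72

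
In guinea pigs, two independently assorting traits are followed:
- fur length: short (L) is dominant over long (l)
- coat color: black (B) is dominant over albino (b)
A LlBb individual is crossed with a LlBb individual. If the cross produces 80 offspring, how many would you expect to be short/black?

Dihybrid cross LlBb × LlBb — consider each gene separately:
fur length: Ll × Ll → 1 LL, 2 Ll, 1 ll → 3 L_ : 1 ll (out of 4)
coat color: Bb × Bb → 1 BB, 2 Bb, 1 bb → 3 B_ : 1 bb (out of 4)
Combine (counts out of 4 × 4 = 16): short/black (L_B_) = 3×3 = 9; short/albino (L_bb) = 3×1 = 3; long/black (llB_) = 1×3 = 3; long/albino (llbb) = 1×1 = 1
Phenotype counts (out of 16): 9 short/black, 3 short/albino, 3 long/black, 1 long/albino
short/black: 9 out of 16 → fraction 9/16
Expected count = 9/16 × 80 = 45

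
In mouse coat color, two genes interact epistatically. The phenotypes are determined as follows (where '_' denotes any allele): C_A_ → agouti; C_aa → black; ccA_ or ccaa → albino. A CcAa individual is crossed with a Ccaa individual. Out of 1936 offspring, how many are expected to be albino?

Cross: CcAa × Ccaa — consider each gene separately:
C gene: Cc × Cc → 1 CC, 2 Cc, 1 cc → 3 C_ : 1 cc (out of 4)
A gene: Aa × aa → 2 Aa, 2 aa → 2 A_ : 2 aa (out of 4)
Genotype classes (out of 4 × 4 = 16): C_A_ = 3×2 = 6; C_aa = 3×2 = 6; ccA_ = 1×2 = 2; ccaa = 1×2 = 2
Apply the phenotype rules: C_A_ (6) → agouti; C_aa (6) → black; ccA_ (2) + ccaa (2) → albino
Phenotype counts (out of 16): 6 agouti, 6 black, 4 albino
albino: 4 out of 16 → fraction 1/4
Expected count = 1/4 × 1936 = 484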